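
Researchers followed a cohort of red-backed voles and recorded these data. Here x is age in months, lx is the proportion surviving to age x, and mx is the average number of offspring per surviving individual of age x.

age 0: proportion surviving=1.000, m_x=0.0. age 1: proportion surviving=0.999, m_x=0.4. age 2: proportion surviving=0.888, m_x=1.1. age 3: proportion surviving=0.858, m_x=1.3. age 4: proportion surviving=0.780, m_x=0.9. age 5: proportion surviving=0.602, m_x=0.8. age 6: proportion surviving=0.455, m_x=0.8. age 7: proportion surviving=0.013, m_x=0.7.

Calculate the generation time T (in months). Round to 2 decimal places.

lx·mx: 0, 0.3996, 0.9768, 1.1154, 0.702, 0.4816, 0.364, 0.0091 → R0 = 4.0485
x·lx·mx: 0, 0.3996, 1.9536, 3.3462, 2.808, 2.408, 2.184, 0.0637 → Σ = 13.1631
T = 13.1631 / 4.0485 = 3.251352… → 3.25

3.25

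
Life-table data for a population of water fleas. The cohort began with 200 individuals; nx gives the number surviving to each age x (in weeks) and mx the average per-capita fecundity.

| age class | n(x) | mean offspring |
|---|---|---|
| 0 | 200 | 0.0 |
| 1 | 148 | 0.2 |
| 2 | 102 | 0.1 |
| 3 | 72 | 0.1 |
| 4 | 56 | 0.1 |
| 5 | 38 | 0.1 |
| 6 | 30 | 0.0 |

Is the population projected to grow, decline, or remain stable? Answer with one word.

declining

lx = nx/n0 = nx/200: 1, 0.74, 0.51, 0.36, 0.28, 0.19, 0.15
R0 = Σ lx·mx = 0 + 0.148 + 0.051 + 0.036 + 0.028 + 0.019 + 0 = 0.282
R0 < 1, so the population is declining.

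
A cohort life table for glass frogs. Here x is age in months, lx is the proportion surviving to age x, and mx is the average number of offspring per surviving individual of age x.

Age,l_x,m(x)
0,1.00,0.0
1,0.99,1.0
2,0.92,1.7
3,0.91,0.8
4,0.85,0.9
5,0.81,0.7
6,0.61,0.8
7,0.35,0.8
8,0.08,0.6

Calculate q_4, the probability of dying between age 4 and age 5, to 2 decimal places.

0.05

q_4 = (l_4 − l_5) / l_4 = (0.85 − 0.81) / 0.85
     = 0.04 / 0.85 = 0.047059… → 0.05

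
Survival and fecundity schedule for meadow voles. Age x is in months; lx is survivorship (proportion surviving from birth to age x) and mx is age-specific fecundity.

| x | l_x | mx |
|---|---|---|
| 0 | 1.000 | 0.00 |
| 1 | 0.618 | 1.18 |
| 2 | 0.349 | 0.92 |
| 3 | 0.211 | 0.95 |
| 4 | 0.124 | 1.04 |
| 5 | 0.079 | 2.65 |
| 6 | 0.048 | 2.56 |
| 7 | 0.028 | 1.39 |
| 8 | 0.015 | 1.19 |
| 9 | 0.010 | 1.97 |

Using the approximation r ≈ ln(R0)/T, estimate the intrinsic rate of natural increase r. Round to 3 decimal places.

0.214

R0 = Σ lx·mx = 0 + 0.72924 + 0.32108 + 0.20045 + 0.12896 + 0.20935 + 0.12288 + 0.03892 + 0.01785 + 0.0197 = 1.78843
Σ x·lx·mx = 4.86516; T = 4.86516/1.78843 = 2.72035…
r ≈ ln(R0)/T = ln(1.78843)/2.72035… = 0.2137… → 0.214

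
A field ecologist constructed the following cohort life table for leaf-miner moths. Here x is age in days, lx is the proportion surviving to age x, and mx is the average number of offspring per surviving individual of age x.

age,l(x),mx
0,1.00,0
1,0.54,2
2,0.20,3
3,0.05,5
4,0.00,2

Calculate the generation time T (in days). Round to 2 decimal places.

1.57

lx·mx: 0, 1.08, 0.6, 0.25, 0 → R0 = 1.93
x·lx·mx: 0, 1.08, 1.2, 0.75, 0 → Σ = 3.03
T = 3.03 / 1.93 = 1.569948… → 1.57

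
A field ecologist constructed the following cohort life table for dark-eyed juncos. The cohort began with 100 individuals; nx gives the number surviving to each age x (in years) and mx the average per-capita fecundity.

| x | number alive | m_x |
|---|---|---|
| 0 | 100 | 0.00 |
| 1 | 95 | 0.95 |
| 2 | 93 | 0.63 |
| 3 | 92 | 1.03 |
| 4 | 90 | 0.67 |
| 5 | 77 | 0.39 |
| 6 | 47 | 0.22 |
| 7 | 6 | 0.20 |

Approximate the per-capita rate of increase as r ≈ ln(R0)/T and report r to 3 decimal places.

0.449

lx = nx/n0 = nx/100: 1, 0.95, 0.93, 0.92, 0.9, 0.77, 0.47, 0.06
R0 = Σ lx·mx = 0 + 0.9025 + 0.5859 + 0.9476 + 0.603 + 0.3003 + 0.1034 + 0.012 = 3.4547
Σ x·lx·mx = 9.535; T = 9.535/3.4547 = 2.76001…
r ≈ ln(R0)/T = ln(3.4547)/2.76001… = 0.44918… → 0.449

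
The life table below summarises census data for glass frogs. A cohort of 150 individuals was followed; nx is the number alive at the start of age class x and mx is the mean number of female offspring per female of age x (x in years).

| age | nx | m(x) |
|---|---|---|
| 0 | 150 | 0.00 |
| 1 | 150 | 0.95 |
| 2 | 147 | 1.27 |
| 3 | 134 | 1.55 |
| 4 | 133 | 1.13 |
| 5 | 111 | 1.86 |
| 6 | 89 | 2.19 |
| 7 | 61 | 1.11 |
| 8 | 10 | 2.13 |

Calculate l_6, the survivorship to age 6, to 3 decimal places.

0.593

l_6 = n_6/n_0 = 89/150 = 0.593333… → 0.593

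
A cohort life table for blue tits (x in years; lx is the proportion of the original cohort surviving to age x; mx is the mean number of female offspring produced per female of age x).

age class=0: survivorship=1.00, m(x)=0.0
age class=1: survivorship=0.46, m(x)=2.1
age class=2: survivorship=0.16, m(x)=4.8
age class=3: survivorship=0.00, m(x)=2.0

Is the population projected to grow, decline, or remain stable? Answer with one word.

growing

R0 = Σ lx·mx = 0 + 0.966 + 0.768 + 0 = 1.734
R0 > 1, so the population is growing.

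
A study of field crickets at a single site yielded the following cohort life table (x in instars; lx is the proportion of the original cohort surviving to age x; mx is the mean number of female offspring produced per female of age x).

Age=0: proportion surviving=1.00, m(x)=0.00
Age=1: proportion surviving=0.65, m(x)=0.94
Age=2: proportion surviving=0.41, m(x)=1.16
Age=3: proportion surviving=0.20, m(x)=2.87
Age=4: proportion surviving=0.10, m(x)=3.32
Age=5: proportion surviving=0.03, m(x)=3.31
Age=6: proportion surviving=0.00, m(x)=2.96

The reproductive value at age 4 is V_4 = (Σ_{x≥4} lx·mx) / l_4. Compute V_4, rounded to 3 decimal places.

4.313

lx·mx for x ≥ 4: 0.332, 0.0993, 0 → sum = 0.4313
V_4 = 0.4313 / l_4 = 0.4313 / 0.1 = 4.313 → 4.313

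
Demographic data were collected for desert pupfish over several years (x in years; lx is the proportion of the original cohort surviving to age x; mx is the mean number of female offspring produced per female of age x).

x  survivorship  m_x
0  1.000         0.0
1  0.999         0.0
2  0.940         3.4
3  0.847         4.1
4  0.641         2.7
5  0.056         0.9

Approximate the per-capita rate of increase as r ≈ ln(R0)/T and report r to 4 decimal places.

0.7519

R0 = Σ lx·mx = 0 + 0 + 3.196 + 3.4727 + 1.7307 + 0.0504 = 8.4498
Σ x·lx·mx = 23.9849; T = 23.9849/8.4498 = 2.83852…
r ≈ ln(R0)/T = ln(8.4498)/2.83852… = 0.751851… → 0.7519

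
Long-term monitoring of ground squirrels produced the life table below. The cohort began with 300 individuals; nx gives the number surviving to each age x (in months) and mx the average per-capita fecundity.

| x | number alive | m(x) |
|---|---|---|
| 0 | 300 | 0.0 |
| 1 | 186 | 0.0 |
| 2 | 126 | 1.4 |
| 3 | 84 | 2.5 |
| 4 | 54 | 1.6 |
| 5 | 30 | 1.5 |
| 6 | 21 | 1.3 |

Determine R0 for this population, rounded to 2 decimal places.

lx = nx/n0 = nx/300: 1, 0.62, 0.42, 0.28, 0.18, 0.1, 0.07
lx·mx by age: 0, 0, 0.588, 0.7, 0.288, 0.15, 0.091
R0 = Σ lx·mx = 1.817 → 1.82

1.82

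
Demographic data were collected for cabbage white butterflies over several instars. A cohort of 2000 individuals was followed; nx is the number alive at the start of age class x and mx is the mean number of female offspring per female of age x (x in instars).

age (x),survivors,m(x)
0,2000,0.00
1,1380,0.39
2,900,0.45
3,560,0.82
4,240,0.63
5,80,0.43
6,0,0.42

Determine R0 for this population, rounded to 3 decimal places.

0.794

lx = nx/n0 = nx/2000: 1, 0.69, 0.45, 0.28, 0.12, 0.04, 0
lx·mx by age: 0, 0.2691, 0.2025, 0.2296, 0.0756, 0.0172, 0
R0 = Σ lx·mx = 0.794 → 0.794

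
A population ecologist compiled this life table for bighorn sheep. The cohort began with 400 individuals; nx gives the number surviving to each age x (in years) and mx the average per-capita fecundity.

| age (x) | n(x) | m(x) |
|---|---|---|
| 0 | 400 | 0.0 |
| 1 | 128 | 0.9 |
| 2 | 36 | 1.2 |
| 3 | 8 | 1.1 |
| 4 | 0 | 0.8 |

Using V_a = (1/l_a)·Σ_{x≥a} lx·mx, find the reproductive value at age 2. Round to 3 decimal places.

1.444

lx = nx/n0 = nx/400: 1, 0.32, 0.09, 0.02, 0
lx·mx for x ≥ 2: 0.108, 0.022, 0 → sum = 0.13
V_2 = 0.13 / l_2 = 0.13 / 0.09 = 1.444444… → 1.444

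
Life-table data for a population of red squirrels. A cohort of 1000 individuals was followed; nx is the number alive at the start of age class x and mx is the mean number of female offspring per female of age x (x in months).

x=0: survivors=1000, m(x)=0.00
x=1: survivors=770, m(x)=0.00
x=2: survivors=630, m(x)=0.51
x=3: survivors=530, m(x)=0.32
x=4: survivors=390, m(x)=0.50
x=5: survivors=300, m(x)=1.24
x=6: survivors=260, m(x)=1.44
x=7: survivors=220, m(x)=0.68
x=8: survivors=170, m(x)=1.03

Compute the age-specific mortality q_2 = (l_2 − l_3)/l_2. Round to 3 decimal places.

lx = nx/n0 = nx/1000: 1, 0.77, 0.63, 0.53, 0.39, 0.3, 0.26, 0.22, 0.17
q_2 = (l_2 − l_3) / l_2 = (0.63 − 0.53) / 0.63
     = 0.1 / 0.63 = 0.15873… → 0.159

0.159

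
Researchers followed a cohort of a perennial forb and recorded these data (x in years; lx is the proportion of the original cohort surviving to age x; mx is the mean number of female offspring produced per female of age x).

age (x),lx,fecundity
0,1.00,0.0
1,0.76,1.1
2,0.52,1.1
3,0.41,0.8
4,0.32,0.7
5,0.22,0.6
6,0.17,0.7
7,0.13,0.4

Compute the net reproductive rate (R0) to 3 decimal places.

2.263

lx·mx by age: 0, 0.836, 0.572, 0.328, 0.224, 0.132, 0.119, 0.052
R0 = Σ lx·mx = 2.263 → 2.263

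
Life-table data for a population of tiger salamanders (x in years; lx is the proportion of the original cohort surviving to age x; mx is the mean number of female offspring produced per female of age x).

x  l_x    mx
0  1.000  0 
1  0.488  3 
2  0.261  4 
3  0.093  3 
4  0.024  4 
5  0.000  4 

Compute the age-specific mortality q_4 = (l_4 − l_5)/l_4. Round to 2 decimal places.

q_4 = (l_4 − l_5) / l_4 = (0.024 − 0) / 0.024
     = 0.024 / 0.024 = 1 → 1.00

1.00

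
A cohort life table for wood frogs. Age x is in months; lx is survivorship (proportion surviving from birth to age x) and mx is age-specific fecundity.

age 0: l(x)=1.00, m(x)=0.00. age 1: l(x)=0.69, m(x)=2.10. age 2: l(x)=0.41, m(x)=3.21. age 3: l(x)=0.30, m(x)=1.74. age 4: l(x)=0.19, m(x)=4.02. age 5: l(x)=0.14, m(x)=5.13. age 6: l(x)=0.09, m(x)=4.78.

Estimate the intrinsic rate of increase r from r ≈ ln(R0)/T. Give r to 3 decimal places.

0.576

R0 = Σ lx·mx = 0 + 1.449 + 1.3161 + 0.522 + 0.7638 + 0.7182 + 0.4302 = 5.1993
Σ x·lx·mx = 14.8746; T = 14.8746/5.1993 = 2.86089…
r ≈ ln(R0)/T = ln(5.1993)/2.86089… = 0.57623… → 0.576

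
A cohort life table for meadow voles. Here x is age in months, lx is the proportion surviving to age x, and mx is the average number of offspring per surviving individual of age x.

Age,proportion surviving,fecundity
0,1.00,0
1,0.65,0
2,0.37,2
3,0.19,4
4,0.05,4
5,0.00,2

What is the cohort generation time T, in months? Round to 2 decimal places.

2.68

lx·mx: 0, 0, 0.74, 0.76, 0.2, 0 → R0 = 1.7
x·lx·mx: 0, 0, 1.48, 2.28, 0.8, 0 → Σ = 4.56
T = 4.56 / 1.7 = 2.682353… → 2.68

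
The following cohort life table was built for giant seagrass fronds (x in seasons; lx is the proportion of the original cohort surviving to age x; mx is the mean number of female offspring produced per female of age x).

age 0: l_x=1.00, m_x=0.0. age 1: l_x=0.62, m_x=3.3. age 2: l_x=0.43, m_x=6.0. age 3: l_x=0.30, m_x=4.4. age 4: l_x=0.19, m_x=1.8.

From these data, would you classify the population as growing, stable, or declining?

R0 = Σ lx·mx = 0 + 2.046 + 2.58 + 1.32 + 0.342 = 6.288
R0 > 1, so the population is growing.

growing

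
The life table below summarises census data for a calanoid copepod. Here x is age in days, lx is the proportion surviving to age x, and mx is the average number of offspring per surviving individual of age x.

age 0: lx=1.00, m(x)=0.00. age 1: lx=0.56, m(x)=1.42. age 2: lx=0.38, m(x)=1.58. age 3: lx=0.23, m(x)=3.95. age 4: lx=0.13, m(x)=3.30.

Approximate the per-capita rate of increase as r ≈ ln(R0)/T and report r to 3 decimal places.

R0 = Σ lx·mx = 0 + 0.7952 + 0.6004 + 0.9085 + 0.429 = 2.7331
Σ x·lx·mx = 6.4375; T = 6.4375/2.7331 = 2.35538…
r ≈ ln(R0)/T = ln(2.7331)/2.35538… = 0.42687… → 0.427

0.427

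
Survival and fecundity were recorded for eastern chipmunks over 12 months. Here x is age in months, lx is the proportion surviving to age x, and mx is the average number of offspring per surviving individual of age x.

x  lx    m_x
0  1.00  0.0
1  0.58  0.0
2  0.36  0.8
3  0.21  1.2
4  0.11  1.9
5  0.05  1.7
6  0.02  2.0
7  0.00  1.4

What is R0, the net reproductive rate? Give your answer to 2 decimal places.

0.87

lx·mx by age: 0, 0, 0.288, 0.252, 0.209, 0.085, 0.04, 0
R0 = Σ lx·mx = 0.874 → 0.87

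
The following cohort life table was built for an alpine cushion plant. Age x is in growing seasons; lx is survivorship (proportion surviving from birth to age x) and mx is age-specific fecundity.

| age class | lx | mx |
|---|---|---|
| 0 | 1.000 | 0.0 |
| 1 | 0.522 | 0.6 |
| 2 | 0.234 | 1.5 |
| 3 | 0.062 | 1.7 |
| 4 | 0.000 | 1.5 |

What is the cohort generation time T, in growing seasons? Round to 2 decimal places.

lx·mx: 0, 0.3132, 0.351, 0.1054, 0 → R0 = 0.7696
x·lx·mx: 0, 0.3132, 0.702, 0.3162, 0 → Σ = 1.3314
T = 1.3314 / 0.7696 = 1.72999… → 1.73

1.73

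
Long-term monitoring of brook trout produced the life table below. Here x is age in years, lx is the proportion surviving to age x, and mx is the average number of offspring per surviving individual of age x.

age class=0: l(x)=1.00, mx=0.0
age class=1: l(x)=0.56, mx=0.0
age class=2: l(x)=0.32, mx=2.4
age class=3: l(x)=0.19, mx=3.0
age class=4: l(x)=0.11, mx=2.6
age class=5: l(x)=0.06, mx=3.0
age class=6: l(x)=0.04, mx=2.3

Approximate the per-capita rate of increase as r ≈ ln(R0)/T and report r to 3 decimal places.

R0 = Σ lx·mx = 0 + 0 + 0.768 + 0.57 + 0.286 + 0.18 + 0.092 = 1.896
Σ x·lx·mx = 5.842; T = 5.842/1.896 = 3.08122…
r ≈ ln(R0)/T = ln(1.896)/3.08122… = 0.20763… → 0.208

0.208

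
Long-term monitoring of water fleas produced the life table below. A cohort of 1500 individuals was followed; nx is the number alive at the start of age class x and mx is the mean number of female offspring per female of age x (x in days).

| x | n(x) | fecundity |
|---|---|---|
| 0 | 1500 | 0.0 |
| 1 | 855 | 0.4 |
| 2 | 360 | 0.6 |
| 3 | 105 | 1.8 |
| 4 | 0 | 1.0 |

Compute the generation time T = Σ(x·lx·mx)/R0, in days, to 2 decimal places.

lx = nx/n0 = nx/1500: 1, 0.57, 0.24, 0.07, 0
lx·mx: 0, 0.228, 0.144, 0.126, 0 → R0 = 0.498
x·lx·mx: 0, 0.228, 0.288, 0.378, 0 → Σ = 0.894
T = 0.894 / 0.498 = 1.795181… → 1.80

1.80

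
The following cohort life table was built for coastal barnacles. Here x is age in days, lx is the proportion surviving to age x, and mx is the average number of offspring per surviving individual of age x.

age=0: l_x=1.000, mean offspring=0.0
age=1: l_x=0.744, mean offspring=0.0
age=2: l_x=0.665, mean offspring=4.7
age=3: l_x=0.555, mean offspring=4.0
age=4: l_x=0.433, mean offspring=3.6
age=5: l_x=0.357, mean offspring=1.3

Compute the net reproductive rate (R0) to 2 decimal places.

7.37

lx·mx by age: 0, 0, 3.1255, 2.22, 1.5588, 0.4641
R0 = Σ lx·mx = 7.3684 → 7.37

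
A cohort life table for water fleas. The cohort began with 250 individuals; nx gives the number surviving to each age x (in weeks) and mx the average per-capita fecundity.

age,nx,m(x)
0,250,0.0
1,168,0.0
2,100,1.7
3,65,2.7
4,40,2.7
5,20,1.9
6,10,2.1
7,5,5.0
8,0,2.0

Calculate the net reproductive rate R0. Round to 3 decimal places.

lx = nx/n0 = nx/250: 1, 0.672, 0.4, 0.26, 0.16, 0.08, 0.04, 0.02, 0
lx·mx by age: 0, 0, 0.68, 0.702, 0.432, 0.152, 0.084, 0.1, 0
R0 = Σ lx·mx = 2.15 → 2.150

2.150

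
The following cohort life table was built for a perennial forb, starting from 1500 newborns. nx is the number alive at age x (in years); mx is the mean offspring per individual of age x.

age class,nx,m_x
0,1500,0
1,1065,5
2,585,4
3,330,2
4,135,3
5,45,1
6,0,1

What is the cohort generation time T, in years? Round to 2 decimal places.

1.58

lx = nx/n0 = nx/1500: 1, 0.71, 0.39, 0.22, 0.09, 0.03, 0
lx·mx: 0, 3.55, 1.56, 0.44, 0.27, 0.03, 0 → R0 = 5.85
x·lx·mx: 0, 3.55, 3.12, 1.32, 1.08, 0.15, 0 → Σ = 9.22
T = 9.22 / 5.85 = 1.576068… → 1.58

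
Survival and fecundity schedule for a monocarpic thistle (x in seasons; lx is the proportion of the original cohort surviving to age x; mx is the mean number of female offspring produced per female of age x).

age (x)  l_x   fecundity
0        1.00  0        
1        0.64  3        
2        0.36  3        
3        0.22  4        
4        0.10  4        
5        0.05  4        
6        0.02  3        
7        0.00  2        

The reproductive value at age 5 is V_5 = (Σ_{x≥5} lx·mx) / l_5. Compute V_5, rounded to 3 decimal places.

5.200

lx·mx for x ≥ 5: 0.2, 0.06, 0 → sum = 0.26
V_5 = 0.26 / l_5 = 0.26 / 0.05 = 5.2 → 5.200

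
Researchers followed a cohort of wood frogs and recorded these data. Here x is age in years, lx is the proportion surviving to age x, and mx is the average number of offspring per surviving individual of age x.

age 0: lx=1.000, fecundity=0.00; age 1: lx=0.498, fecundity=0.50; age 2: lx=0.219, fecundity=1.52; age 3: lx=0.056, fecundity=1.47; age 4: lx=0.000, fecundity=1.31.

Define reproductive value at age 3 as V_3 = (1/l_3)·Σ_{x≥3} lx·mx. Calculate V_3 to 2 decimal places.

lx·mx for x ≥ 3: 0.08232, 0 → sum = 0.08232
V_3 = 0.08232 / l_3 = 0.08232 / 0.056 = 1.47 → 1.47

1.47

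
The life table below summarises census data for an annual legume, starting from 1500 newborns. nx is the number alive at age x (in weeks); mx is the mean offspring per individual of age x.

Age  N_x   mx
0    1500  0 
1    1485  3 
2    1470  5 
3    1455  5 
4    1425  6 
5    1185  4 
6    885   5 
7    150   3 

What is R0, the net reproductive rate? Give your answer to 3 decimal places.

24.830

lx = nx/n0 = nx/1500: 1, 0.99, 0.98, 0.97, 0.95, 0.79, 0.59, 0.1
lx·mx by age: 0, 2.97, 4.9, 4.85, 5.7, 3.16, 2.95, 0.3
R0 = Σ lx·mx = 24.83 → 24.830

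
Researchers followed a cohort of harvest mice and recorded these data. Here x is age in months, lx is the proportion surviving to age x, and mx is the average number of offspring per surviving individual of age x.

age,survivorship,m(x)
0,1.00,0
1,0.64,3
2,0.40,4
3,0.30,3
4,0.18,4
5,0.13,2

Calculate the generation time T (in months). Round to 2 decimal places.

2.22

lx·mx: 0, 1.92, 1.6, 0.9, 0.72, 0.26 → R0 = 5.4
x·lx·mx: 0, 1.92, 3.2, 2.7, 2.88, 1.3 → Σ = 12
T = 12 / 5.4 = 2.222222… → 2.22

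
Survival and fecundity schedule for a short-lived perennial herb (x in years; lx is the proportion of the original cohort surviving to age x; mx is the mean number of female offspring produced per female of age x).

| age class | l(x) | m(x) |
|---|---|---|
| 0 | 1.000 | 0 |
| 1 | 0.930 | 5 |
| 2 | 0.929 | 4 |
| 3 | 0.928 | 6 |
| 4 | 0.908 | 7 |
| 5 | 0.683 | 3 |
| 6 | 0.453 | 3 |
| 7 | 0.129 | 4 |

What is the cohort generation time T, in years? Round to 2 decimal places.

3.15

lx·mx: 0, 4.65, 3.716, 5.568, 6.356, 2.049, 1.359, 0.516 → R0 = 24.214
x·lx·mx: 0, 4.65, 7.432, 16.704, 25.424, 10.245, 8.154, 3.612 → Σ = 76.221
T = 76.221 / 24.214 = 3.147807… → 3.15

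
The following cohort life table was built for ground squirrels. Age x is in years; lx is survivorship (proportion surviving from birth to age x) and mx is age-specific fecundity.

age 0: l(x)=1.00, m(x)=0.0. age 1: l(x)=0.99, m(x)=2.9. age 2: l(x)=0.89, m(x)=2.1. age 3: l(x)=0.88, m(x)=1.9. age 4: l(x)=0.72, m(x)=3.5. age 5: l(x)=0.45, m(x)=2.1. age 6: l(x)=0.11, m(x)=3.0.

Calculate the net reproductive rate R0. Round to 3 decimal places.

10.207

lx·mx by age: 0, 2.871, 1.869, 1.672, 2.52, 0.945, 0.33
R0 = Σ lx·mx = 10.207 → 10.207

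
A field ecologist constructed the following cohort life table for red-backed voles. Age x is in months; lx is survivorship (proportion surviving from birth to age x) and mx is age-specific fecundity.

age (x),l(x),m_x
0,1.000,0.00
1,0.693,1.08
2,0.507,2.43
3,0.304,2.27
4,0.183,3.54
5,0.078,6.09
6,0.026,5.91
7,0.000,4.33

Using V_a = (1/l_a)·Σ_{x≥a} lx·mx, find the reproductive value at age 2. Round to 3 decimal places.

lx·mx for x ≥ 2: 1.23201, 0.69008, 0.64782, 0.47502, 0.15366, 0 → sum = 3.19859
V_2 = 3.19859 / l_2 = 3.19859 / 0.507 = 6.308856… → 6.309

6.309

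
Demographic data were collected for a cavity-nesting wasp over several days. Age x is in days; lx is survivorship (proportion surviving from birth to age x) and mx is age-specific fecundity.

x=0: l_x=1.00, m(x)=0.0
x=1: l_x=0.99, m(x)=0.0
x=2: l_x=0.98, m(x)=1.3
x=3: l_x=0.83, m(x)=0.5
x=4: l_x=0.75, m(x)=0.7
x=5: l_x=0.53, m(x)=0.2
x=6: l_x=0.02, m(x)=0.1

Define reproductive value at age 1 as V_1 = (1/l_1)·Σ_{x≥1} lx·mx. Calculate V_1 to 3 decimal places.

lx·mx for x ≥ 1: 0, 1.274, 0.415, 0.525, 0.106, 0.002 → sum = 2.322
V_1 = 2.322 / l_1 = 2.322 / 0.99 = 2.345455… → 2.345

2.345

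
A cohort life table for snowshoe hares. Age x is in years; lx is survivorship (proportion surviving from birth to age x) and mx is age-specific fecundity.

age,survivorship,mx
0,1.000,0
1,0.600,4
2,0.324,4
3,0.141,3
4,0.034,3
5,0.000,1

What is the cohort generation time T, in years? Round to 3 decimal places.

lx·mx: 0, 2.4, 1.296, 0.423, 0.102, 0 → R0 = 4.221
x·lx·mx: 0, 2.4, 2.592, 1.269, 0.408, 0 → Σ = 6.669
T = 6.669 / 4.221 = 1.579957… → 1.580

1.580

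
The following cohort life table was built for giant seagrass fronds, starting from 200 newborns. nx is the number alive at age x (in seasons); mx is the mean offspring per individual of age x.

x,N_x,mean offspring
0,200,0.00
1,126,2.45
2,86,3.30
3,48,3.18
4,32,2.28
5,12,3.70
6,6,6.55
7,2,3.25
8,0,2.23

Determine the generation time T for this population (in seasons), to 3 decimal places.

2.344

lx = nx/n0 = nx/200: 1, 0.63, 0.43, 0.24, 0.16, 0.06, 0.03, 0.01, 0
lx·mx: 0, 1.5435, 1.419, 0.7632, 0.3648, 0.222, 0.1965, 0.0325, 0 → R0 = 4.5415
x·lx·mx: 0, 1.5435, 2.838, 2.2896, 1.4592, 1.11, 1.179, 0.2275, 0 → Σ = 10.6468
T = 10.6468 / 4.5415 = 2.344336… → 2.344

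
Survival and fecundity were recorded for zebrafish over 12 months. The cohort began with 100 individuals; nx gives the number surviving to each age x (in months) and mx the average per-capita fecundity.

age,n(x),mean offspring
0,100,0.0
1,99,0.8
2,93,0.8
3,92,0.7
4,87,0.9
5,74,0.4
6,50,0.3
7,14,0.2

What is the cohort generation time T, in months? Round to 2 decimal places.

2.89

lx = nx/n0 = nx/100: 1, 0.99, 0.93, 0.92, 0.87, 0.74, 0.5, 0.14
lx·mx: 0, 0.792, 0.744, 0.644, 0.783, 0.296, 0.15, 0.028 → R0 = 3.437
x·lx·mx: 0, 0.792, 1.488, 1.932, 3.132, 1.48, 0.9, 0.196 → Σ = 9.92
T = 9.92 / 3.437 = 2.886238… → 2.89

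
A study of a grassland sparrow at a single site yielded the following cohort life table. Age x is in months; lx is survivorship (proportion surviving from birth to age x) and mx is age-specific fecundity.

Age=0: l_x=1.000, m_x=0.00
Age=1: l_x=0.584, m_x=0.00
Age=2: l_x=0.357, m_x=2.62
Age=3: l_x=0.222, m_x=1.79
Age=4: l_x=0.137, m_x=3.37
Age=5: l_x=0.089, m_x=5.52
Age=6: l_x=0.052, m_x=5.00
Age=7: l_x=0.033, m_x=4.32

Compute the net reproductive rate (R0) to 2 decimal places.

lx·mx by age: 0, 0, 0.93534, 0.39738, 0.46169, 0.49128, 0.26, 0.14256
R0 = Σ lx·mx = 2.68825 → 2.69

2.69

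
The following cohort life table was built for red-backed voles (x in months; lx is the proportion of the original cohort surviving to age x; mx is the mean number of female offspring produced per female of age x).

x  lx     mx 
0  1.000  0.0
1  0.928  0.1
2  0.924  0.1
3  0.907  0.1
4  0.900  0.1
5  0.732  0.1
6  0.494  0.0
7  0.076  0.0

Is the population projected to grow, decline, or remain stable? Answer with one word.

R0 = Σ lx·mx = 0 + 0.0928 + 0.0924 + 0.0907 + 0.09 + 0.0732 + 0 + 0 = 0.4391
R0 < 1, so the population is declining.

declining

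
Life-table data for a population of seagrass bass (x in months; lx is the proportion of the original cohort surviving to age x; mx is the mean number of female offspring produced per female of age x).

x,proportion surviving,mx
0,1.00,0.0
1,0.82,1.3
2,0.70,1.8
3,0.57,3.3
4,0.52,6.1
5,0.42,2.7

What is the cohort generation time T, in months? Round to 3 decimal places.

lx·mx: 0, 1.066, 1.26, 1.881, 3.172, 1.134 → R0 = 8.513
x·lx·mx: 0, 1.066, 2.52, 5.643, 12.688, 5.67 → Σ = 27.587
T = 27.587 / 8.513 = 3.240573… → 3.241

3.241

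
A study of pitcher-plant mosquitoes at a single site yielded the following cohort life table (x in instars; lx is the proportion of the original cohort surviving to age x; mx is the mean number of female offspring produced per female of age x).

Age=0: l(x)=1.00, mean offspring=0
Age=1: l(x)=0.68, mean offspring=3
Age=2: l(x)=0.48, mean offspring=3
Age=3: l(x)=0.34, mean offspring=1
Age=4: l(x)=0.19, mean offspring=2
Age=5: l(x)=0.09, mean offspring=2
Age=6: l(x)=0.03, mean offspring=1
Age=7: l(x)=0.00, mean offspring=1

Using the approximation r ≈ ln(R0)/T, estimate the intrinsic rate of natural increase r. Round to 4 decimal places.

R0 = Σ lx·mx = 0 + 2.04 + 1.44 + 0.34 + 0.38 + 0.18 + 0.03 + 0 = 4.41
Σ x·lx·mx = 8.54; T = 8.54/4.41 = 1.93651…
r ≈ ln(R0)/T = ln(4.41)/1.93651… = 0.766263… → 0.7663

0.7663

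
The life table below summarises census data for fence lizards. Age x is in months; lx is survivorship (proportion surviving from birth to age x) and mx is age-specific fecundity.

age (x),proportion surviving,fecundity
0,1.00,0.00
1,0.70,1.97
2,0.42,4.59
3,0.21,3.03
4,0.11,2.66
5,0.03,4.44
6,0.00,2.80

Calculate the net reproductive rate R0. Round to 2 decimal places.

lx·mx by age: 0, 1.379, 1.9278, 0.6363, 0.2926, 0.1332, 0
R0 = Σ lx·mx = 4.3689 → 4.37

4.37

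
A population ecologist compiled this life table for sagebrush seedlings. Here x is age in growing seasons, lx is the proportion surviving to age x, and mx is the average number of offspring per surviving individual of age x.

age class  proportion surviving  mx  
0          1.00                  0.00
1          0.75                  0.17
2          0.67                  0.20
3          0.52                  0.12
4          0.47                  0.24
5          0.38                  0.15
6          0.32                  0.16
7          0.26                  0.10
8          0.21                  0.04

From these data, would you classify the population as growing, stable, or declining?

R0 = Σ lx·mx = 0 + 0.1275 + 0.134 + 0.0624 + 0.1128 + 0.057 + 0.0512 + 0.026 + 0.0084 = 0.5793
R0 < 1, so the population is declining.

declining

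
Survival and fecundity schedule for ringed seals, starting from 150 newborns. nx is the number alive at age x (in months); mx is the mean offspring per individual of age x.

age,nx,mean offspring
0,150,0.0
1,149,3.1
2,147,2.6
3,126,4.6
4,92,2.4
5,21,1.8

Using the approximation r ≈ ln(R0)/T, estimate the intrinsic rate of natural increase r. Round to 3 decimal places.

lx = nx/n0 = nx/150: 1, 0.99333…, 0.98, 0.84, 0.61333…, 0.14
R0 = Σ lx·mx = 0 + 3.07933… + 2.548 + 3.864 + 1.472… + 0.252 = 11.215333…
Σ x·lx·mx = 26.915333…; T = 26.915333…/11.215333… = 2.39987…
r ≈ ln(R0)/T = ln(11.215333…)/2.39987… = 1.00726… → 1.007

1.007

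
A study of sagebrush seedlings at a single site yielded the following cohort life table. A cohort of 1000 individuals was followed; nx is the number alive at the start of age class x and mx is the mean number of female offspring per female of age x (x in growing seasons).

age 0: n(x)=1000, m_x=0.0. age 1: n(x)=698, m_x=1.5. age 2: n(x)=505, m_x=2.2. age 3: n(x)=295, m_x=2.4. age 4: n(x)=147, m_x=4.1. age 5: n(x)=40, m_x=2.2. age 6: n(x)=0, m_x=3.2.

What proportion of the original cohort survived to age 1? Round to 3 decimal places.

0.698

l_1 = n_1/n_0 = 698/1000 = 0.698 → 0.698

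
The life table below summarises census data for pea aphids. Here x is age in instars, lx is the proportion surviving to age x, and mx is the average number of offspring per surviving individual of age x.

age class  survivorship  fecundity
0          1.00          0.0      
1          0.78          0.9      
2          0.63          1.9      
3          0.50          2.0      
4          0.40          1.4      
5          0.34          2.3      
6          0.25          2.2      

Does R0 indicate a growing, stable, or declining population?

R0 = Σ lx·mx = 0 + 0.702 + 1.197 + 1 + 0.56 + 0.782 + 0.55 = 4.791
R0 > 1, so the population is growing.

growing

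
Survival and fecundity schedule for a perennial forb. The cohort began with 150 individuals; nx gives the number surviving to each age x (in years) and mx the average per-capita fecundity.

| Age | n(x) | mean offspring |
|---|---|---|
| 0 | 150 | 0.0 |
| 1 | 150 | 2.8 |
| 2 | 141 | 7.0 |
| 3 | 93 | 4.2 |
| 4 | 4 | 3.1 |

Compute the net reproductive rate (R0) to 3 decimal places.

lx = nx/n0 = nx/150: 1, 1, 0.94, 0.62, 0.02667…
lx·mx by age: 0, 2.8, 6.58, 2.604, 0.082667…
R0 = Σ lx·mx = 12.066667… → 12.067

12.067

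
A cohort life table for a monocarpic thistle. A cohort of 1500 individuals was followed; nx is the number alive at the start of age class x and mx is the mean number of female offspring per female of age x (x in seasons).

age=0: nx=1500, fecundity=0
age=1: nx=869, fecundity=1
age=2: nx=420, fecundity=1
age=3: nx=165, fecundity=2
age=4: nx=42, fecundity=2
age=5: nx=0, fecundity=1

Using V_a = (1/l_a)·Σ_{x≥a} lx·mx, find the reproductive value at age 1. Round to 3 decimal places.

1.960

lx = nx/n0 = nx/1500: 1, 0.57933…, 0.28, 0.11, 0.028, 0
lx·mx for x ≥ 1: 0.579333…, 0.28, 0.22, 0.056, 0 → sum = 1.135333…
V_1 = 1.135333… / l_1 = 1.135333… / 0.579333… = 1.959724… → 1.960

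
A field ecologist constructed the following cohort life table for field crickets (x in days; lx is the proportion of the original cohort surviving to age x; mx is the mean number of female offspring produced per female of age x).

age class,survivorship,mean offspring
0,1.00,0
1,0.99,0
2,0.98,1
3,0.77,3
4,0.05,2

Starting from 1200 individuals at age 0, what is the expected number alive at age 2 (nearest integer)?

1176

Expected survivors = N0 · l_2 = 1200 × 0.98 = 1176 → 1176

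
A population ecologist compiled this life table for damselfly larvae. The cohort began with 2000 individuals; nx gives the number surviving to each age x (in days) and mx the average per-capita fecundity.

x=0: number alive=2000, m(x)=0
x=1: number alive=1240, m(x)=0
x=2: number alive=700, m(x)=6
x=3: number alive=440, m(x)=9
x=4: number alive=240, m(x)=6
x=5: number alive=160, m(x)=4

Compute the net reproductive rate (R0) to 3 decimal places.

lx = nx/n0 = nx/2000: 1, 0.62, 0.35, 0.22, 0.12, 0.08
lx·mx by age: 0, 0, 2.1, 1.98, 0.72, 0.32
R0 = Σ lx·mx = 5.12 → 5.120

5.120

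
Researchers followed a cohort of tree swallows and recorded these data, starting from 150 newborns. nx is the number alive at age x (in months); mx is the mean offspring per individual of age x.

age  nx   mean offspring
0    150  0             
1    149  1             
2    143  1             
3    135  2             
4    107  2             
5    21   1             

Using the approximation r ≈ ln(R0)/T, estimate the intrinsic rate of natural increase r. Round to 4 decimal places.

0.6034

lx = nx/n0 = nx/150: 1, 0.99333…, 0.95333…, 0.9, 0.71333…, 0.14
R0 = Σ lx·mx = 0 + 0.99333… + 0.95333… + 1.8 + 1.42667… + 0.14 = 5.313333…
Σ x·lx·mx = 14.706667…; T = 14.706667…/5.313333… = 2.76788…
r ≈ ln(R0)/T = ln(5.313333…)/2.76788… = 0.603429… → 0.6034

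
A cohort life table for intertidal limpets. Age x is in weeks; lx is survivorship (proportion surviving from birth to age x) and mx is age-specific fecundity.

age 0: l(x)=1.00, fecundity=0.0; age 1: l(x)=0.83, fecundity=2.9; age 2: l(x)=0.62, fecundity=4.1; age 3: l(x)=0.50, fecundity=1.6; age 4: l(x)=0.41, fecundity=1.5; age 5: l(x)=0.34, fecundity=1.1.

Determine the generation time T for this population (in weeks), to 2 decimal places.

2.11

lx·mx: 0, 2.407, 2.542, 0.8, 0.615, 0.374 → R0 = 6.738
x·lx·mx: 0, 2.407, 5.084, 2.4, 2.46, 1.87 → Σ = 14.221
T = 14.221 / 6.738 = 2.110567… → 2.11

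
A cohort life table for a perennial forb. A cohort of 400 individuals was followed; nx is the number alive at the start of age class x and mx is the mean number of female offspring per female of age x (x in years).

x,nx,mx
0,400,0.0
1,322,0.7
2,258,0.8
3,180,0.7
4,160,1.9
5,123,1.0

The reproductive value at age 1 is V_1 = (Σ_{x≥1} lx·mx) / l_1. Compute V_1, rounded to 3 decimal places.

lx = nx/n0 = nx/400: 1, 0.805, 0.645, 0.45, 0.4, 0.3075
lx·mx for x ≥ 1: 0.5635, 0.516, 0.315, 0.76, 0.3075 → sum = 2.462
V_1 = 2.462 / l_1 = 2.462 / 0.805 = 3.058385… → 3.058

3.058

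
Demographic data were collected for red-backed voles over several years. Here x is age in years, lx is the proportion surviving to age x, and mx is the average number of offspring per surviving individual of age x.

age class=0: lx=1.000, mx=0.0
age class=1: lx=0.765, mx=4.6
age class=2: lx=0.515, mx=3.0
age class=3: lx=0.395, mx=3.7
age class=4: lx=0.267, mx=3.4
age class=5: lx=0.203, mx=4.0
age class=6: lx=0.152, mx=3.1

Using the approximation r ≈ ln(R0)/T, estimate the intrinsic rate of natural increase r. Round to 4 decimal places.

0.8773

R0 = Σ lx·mx = 0 + 3.519 + 1.545 + 1.4615 + 0.9078 + 0.812 + 0.4712 = 8.7165
Σ x·lx·mx = 21.5119; T = 21.5119/8.7165 = 2.46795…
r ≈ ln(R0)/T = ln(8.7165)/2.46795… = 0.877334… → 0.8773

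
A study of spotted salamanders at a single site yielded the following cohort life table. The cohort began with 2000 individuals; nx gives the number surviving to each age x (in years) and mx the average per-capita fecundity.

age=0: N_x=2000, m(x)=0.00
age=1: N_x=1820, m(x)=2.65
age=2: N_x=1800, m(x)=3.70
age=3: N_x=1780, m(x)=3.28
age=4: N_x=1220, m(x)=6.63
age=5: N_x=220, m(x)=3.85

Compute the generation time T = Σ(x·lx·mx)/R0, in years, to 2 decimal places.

2.75

lx = nx/n0 = nx/2000: 1, 0.91, 0.9, 0.89, 0.61, 0.11
lx·mx: 0, 2.4115, 3.33, 2.9192, 4.0443, 0.4235 → R0 = 13.1285
x·lx·mx: 0, 2.4115, 6.66, 8.7576, 16.1772, 2.1175 → Σ = 36.1238
T = 36.1238 / 13.1285 = 2.751556… → 2.75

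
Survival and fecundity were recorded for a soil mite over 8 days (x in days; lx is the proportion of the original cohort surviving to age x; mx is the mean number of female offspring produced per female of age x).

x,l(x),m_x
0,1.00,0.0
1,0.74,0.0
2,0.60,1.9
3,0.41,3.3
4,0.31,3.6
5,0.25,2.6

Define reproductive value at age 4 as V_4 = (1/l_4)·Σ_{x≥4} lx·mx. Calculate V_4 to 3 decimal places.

5.697

lx·mx for x ≥ 4: 1.116, 0.65 → sum = 1.766
V_4 = 1.766 / l_4 = 1.766 / 0.31 = 5.696774… → 5.697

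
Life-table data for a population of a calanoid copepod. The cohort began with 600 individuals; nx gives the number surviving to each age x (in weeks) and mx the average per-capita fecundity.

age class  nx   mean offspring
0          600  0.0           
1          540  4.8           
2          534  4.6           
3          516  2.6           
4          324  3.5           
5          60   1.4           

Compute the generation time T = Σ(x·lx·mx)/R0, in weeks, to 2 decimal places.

lx = nx/n0 = nx/600: 1, 0.9, 0.89, 0.86, 0.54, 0.1
lx·mx: 0, 4.32, 4.094, 2.236, 1.89, 0.14 → R0 = 12.68
x·lx·mx: 0, 4.32, 8.188, 6.708, 7.56, 0.7 → Σ = 27.476
T = 27.476 / 12.68 = 2.166877… → 2.17

2.17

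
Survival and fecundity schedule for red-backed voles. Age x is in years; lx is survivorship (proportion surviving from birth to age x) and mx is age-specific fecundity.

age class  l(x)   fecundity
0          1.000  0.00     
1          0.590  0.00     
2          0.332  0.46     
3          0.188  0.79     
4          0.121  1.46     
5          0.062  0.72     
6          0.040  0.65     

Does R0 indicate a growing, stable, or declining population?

R0 = Σ lx·mx = 0 + 0 + 0.15272 + 0.14852 + 0.17666 + 0.04464 + 0.026 = 0.54854
R0 < 1, so the population is declining.

declining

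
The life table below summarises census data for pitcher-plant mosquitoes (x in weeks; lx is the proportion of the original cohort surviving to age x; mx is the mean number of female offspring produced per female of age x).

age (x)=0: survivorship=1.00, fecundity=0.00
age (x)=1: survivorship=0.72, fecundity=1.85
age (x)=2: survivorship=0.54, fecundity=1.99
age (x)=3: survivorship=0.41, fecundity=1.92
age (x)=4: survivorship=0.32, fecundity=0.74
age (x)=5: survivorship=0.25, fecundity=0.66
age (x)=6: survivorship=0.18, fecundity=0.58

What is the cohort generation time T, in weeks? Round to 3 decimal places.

lx·mx: 0, 1.332, 1.0746, 0.7872, 0.2368, 0.165, 0.1044 → R0 = 3.7
x·lx·mx: 0, 1.332, 2.1492, 2.3616, 0.9472, 0.825, 0.6264 → Σ = 8.2414
T = 8.2414 / 3.7 = 2.227405… → 2.227

2.227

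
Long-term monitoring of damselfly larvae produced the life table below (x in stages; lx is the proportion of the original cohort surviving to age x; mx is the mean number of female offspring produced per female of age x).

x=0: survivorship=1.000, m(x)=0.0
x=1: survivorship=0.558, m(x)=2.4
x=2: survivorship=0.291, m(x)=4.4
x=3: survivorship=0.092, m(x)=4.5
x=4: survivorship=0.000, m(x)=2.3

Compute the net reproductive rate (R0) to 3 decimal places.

lx·mx by age: 0, 1.3392, 1.2804, 0.414, 0
R0 = Σ lx·mx = 3.0336 → 3.034

3.034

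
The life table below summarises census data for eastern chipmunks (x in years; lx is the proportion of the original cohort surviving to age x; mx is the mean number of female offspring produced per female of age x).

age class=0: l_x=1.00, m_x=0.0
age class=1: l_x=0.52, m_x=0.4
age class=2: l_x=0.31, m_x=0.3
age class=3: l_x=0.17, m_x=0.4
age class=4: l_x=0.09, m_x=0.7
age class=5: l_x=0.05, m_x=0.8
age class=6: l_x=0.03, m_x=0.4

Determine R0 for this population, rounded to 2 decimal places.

0.48

lx·mx by age: 0, 0.208, 0.093, 0.068, 0.063, 0.04, 0.012
R0 = Σ lx·mx = 0.484 → 0.48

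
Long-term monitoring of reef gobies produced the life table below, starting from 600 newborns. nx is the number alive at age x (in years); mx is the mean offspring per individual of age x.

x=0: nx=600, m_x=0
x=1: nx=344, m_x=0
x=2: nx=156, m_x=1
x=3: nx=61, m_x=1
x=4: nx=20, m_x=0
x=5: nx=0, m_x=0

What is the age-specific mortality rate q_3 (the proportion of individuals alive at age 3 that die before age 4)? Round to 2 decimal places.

lx = nx/n0 = nx/600: 1, 0.57333…, 0.26, 0.10167…, 0.03333…, 0
q_3 = (l_3 − l_4) / l_3 = (0.101667… − 0.033333…) / 0.101667…
     = 0.068333… / 0.101667… = 0.672131… → 0.67

0.67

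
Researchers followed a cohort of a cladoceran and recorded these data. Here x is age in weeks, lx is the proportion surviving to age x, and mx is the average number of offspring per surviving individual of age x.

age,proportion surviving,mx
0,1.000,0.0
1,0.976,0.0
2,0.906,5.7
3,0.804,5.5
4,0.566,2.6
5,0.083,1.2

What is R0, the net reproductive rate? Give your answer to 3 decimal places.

lx·mx by age: 0, 0, 5.1642, 4.422, 1.4716, 0.0996
R0 = Σ lx·mx = 11.1574 → 11.157

11.157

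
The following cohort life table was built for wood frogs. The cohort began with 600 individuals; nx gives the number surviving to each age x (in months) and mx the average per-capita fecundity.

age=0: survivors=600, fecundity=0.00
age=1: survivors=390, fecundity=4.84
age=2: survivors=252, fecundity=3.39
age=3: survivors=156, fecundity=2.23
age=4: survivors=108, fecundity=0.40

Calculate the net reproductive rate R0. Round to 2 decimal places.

5.22

lx = nx/n0 = nx/600: 1, 0.65, 0.42, 0.26, 0.18
lx·mx by age: 0, 3.146, 1.4238, 0.5798, 0.072
R0 = Σ lx·mx = 5.2216 → 5.22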